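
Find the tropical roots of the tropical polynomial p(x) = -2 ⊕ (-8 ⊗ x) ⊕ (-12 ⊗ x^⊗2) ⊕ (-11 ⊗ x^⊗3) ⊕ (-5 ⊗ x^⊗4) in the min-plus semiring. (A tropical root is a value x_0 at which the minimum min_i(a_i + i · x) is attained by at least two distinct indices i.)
Roots: {-6, -1, 4, 6}

Each tropical root is a break point of the lower envelope of the lines y = a_i + i · x (there are 5 lines, with slopes 0, 1, ..., 4). Only the lines that attain the minimum somewhere contribute to roots; other lines are dominated. Here the surviving (envelope) indices are i = 4, i = 3, i = 2, i = 1, i = 0.
Intersections between consecutive envelope lines give the roots: for adjacent envelope indices i < j the intersection is x = (a_i − a_j) / (j − i). Reading off the sorted break points: {-6, -1, 4, 6}.
Verification: at each break x_0, at least two indices attain the minimum of min_i(a_i + i · x_0).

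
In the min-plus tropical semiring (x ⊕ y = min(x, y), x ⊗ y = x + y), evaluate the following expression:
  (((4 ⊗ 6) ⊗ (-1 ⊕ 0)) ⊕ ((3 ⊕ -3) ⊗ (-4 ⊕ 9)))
(((4 ⊗ 6) ⊗ (-1 ⊕ 0)) ⊕ ((3 ⊕ -3) ⊗ (-4 ⊕ 9))) = -7

Expand innermost to outermost. Recall ⊕ takes the minimum of its arguments and ⊗ takes their sum. Working out the expression (((4 ⊗ 6) ⊗ (-1 ⊕ 0)) ⊕ ((3 ⊕ -3) ⊗ (-4 ⊕ 9))) gives -7.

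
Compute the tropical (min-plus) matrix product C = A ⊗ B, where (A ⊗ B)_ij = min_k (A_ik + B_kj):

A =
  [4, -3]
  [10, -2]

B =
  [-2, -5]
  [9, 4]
A ⊗ B =
  [2, -1]
  [7, 2]

Apply the min-plus product entry-by-entry:
  C[0][0] = min over k of (A[0][0] + B[0][0] = 4 + -2 = 2, A[0][1] + B[1][0] = -3 + 9 = 6) = 2 (attained at k = 0)
  C[0][1] = min over k of (A[0][0] + B[0][1] = 4 + -5 = -1, A[0][1] + B[1][1] = -3 + 4 = 1) = -1 (attained at k = 0)
  C[1][0] = min over k of (A[1][0] + B[0][0] = 10 + -2 = 8, A[1][1] + B[1][0] = -2 + 9 = 7) = 7 (attained at k = 1)
  C[1][1] = min over k of (A[1][0] + B[0][1] = 10 + -5 = 5, A[1][1] + B[1][1] = -2 + 4 = 2) = 2 (attained at k = 1)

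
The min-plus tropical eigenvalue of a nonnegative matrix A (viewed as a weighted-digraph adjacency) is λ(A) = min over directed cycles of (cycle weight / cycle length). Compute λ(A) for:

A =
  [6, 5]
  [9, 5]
λ(A) = 5

Enumerate directed cycles and compute their means (weight / length). Sample:
  cycle 0 → 0: weight = 6, length = 1, mean = 6/1 ≈ 6.000
  cycle 1 → 1: weight = 5, length = 1, mean = 5/1 ≈ 5.000
  cycle 0 → 1 → 0: weight = 14, length = 2, mean = 14/2 ≈ 7.000
  cycle 1 → 0 → 1: weight = 14, length = 2, mean = 14/2 ≈ 7.000
Minimum mean = 5.000, attained e.g. along the cycle 1 → 1 with weight 5 and length 1. So λ(A) = 5/1 = 5.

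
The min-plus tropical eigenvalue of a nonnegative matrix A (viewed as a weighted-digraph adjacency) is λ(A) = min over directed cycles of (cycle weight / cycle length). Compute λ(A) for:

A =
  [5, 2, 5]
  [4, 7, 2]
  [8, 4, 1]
λ(A) = 1

Enumerate directed cycles and compute their means (weight / length). Sample:
  cycle 0 → 0: weight = 5, length = 1, mean = 5/1 ≈ 5.000
  cycle 1 → 1: weight = 7, length = 1, mean = 7/1 ≈ 7.000
  cycle 2 → 2: weight = 1, length = 1, mean = 1/1 ≈ 1.000
  cycle 0 → 1 → 0: weight = 6, length = 2, mean = 6/2 ≈ 3.000
  cycle 0 → 2 → 0: weight = 13, length = 2, mean = 13/2 ≈ 6.500
  cycle 1 → 0 → 1: weight = 6, length = 2, mean = 6/2 ≈ 3.000
Minimum mean = 1.000, attained e.g. along the cycle 2 → 2 with weight 1 and length 1. So λ(A) = 1/1 = 1.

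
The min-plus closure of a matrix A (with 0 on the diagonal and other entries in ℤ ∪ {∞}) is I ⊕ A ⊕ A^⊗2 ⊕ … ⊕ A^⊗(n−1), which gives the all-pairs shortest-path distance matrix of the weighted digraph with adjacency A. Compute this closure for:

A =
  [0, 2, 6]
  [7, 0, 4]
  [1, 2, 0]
Closure =
  [0, 2, 6]
  [5, 0, 4]
  [1, 2, 0]

This is the Floyd-Warshall all-pairs shortest-path computation. For each intermediate vertex k = 0, 1, …, 2, update dist[i][j] ← min(dist[i][j], dist[i][k] + dist[k][j]). The final matrix gives, for each (i, j), the minimum total weight of any directed path from i to j (possibly empty when i = j).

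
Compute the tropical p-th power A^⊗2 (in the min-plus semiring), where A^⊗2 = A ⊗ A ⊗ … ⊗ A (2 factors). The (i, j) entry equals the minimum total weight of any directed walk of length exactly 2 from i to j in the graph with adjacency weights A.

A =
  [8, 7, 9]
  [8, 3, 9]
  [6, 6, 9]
A^⊗2 =
  [15, 10, 16]
  [11, 6, 12]
  [14, 9, 15]

Each entry (A^⊗2)_ij equals the minimum over all length-2 walks i = v_0 → v_1 → … → v_2 = j of Σ_t A[v_t][v_{t+1}]. For example, for (i, j) = (0, 2) we minimise over 3 possible intermediate vertex sequences; the minimum is 16, attained along the walk 0 → 1 → 2.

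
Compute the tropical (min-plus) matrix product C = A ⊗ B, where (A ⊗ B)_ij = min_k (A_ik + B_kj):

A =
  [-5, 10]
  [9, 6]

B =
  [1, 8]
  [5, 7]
A ⊗ B =
  [-4, 3]
  [10, 13]

Apply the min-plus product entry-by-entry:
  C[0][0] = min over k of (A[0][0] + B[0][0] = -5 + 1 = -4, A[0][1] + B[1][0] = 10 + 5 = 15) = -4 (attained at k = 0)
  C[0][1] = min over k of (A[0][0] + B[0][1] = -5 + 8 = 3, A[0][1] + B[1][1] = 10 + 7 = 17) = 3 (attained at k = 0)
  C[1][0] = min over k of (A[1][0] + B[0][0] = 9 + 1 = 10, A[1][1] + B[1][0] = 6 + 5 = 11) = 10 (attained at k = 0)
  C[1][1] = min over k of (A[1][0] + B[0][1] = 9 + 8 = 17, A[1][1] + B[1][1] = 6 + 7 = 13) = 13 (attained at k = 1)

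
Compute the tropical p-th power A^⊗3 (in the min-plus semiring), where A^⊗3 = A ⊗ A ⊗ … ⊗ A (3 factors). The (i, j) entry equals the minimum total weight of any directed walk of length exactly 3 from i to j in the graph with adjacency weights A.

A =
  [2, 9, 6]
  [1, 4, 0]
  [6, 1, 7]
A^⊗3 =
  [6, 9, 7]
  [2, 5, 1]
  [4, 2, 5]

Each entry (A^⊗3)_ij equals the minimum over all length-3 walks i = v_0 → v_1 → … → v_3 = j of Σ_t A[v_t][v_{t+1}]. For example, for (i, j) = (0, 2) we minimise over 9 possible intermediate vertex sequences; the minimum is 7, attained along the walk 0 → 2 → 1 → 2.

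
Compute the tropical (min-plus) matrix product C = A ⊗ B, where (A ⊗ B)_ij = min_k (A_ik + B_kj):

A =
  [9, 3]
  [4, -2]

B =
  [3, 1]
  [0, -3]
A ⊗ B =
  [3, 0]
  [-2, -5]

Apply the min-plus product entry-by-entry:
  C[0][0] = min over k of (A[0][0] + B[0][0] = 9 + 3 = 12, A[0][1] + B[1][0] = 3 + 0 = 3) = 3 (attained at k = 1)
  C[0][1] = min over k of (A[0][0] + B[0][1] = 9 + 1 = 10, A[0][1] + B[1][1] = 3 + -3 = 0) = 0 (attained at k = 1)
  C[1][0] = min over k of (A[1][0] + B[0][0] = 4 + 3 = 7, A[1][1] + B[1][0] = -2 + 0 = -2) = -2 (attained at k = 1)
  C[1][1] = min over k of (A[1][0] + B[0][1] = 4 + 1 = 5, A[1][1] + B[1][1] = -2 + -3 = -5) = -5 (attained at k = 1)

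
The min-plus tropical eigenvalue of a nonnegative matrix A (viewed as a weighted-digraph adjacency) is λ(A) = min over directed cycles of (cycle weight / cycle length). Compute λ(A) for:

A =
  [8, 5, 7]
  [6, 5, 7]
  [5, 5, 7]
λ(A) = 5

Enumerate directed cycles and compute their means (weight / length). Sample:
  cycle 0 → 0: weight = 8, length = 1, mean = 8/1 ≈ 8.000
  cycle 1 → 1: weight = 5, length = 1, mean = 5/1 ≈ 5.000
  cycle 2 → 2: weight = 7, length = 1, mean = 7/1 ≈ 7.000
  cycle 0 → 1 → 0: weight = 11, length = 2, mean = 11/2 ≈ 5.500
  cycle 0 → 2 → 0: weight = 12, length = 2, mean = 12/2 ≈ 6.000
  cycle 1 → 0 → 1: weight = 11, length = 2, mean = 11/2 ≈ 5.500
Minimum mean = 5.000, attained e.g. along the cycle 1 → 1 with weight 5 and length 1. So λ(A) = 5/1 = 5.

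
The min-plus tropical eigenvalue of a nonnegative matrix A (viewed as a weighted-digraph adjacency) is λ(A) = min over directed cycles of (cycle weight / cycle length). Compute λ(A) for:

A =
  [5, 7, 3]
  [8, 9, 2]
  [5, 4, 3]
λ(A) = 3

Enumerate directed cycles and compute their means (weight / length). Sample:
  cycle 0 → 0: weight = 5, length = 1, mean = 5/1 ≈ 5.000
  cycle 1 → 1: weight = 9, length = 1, mean = 9/1 ≈ 9.000
  cycle 2 → 2: weight = 3, length = 1, mean = 3/1 ≈ 3.000
  cycle 0 → 1 → 0: weight = 15, length = 2, mean = 15/2 ≈ 7.500
  cycle 0 → 2 → 0: weight = 8, length = 2, mean = 8/2 ≈ 4.000
  cycle 1 → 0 → 1: weight = 15, length = 2, mean = 15/2 ≈ 7.500
Minimum mean = 3.000, attained e.g. along the cycle 2 → 2 with weight 3 and length 1. So λ(A) = 3/1 = 3.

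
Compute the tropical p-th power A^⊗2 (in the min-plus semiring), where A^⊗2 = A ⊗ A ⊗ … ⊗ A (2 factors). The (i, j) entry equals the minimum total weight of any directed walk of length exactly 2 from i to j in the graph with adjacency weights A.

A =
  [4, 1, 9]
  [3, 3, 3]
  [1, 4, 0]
A^⊗2 =
  [4, 4, 4]
  [4, 4, 3]
  [1, 2, 0]

Each entry (A^⊗2)_ij equals the minimum over all length-2 walks i = v_0 → v_1 → … → v_2 = j of Σ_t A[v_t][v_{t+1}]. For example, for (i, j) = (0, 2) we minimise over 3 possible intermediate vertex sequences; the minimum is 4, attained along the walk 0 → 1 → 2.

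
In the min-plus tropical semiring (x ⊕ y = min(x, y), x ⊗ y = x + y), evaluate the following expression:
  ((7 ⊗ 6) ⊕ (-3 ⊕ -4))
((7 ⊗ 6) ⊕ (-3 ⊕ -4)) = -4

Expand innermost to outermost. Recall ⊕ takes the minimum of its arguments and ⊗ takes their sum. Working out the expression ((7 ⊗ 6) ⊕ (-3 ⊕ -4)) gives -4.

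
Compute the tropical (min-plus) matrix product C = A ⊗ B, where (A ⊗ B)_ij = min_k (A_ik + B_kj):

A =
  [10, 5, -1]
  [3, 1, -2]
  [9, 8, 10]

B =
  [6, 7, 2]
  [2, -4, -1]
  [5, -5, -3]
A ⊗ B =
  [4, -6, -4]
  [3, -7, -5]
  [10, 4, 7]

Apply the min-plus product entry-by-entry:
  C[0][0] = min over k of (A[0][0] + B[0][0] = 10 + 6 = 16, A[0][1] + B[1][0] = 5 + 2 = 7, A[0][2] + B[2][0] = -1 + 5 = 4) = 4 (attained at k = 2)
  C[0][1] = min over k of (A[0][0] + B[0][1] = 10 + 7 = 17, A[0][1] + B[1][1] = 5 + -4 = 1, A[0][2] + B[2][1] = -1 + -5 = -6) = -6 (attained at k = 2)
  C[0][2] = min over k of (A[0][0] + B[0][2] = 10 + 2 = 12, A[0][1] + B[1][2] = 5 + -1 = 4, A[0][2] + B[2][2] = -1 + -3 = -4) = -4 (attained at k = 2)
  C[1][0] = min over k of (A[1][0] + B[0][0] = 3 + 6 = 9, A[1][1] + B[1][0] = 1 + 2 = 3, A[1][2] + B[2][0] = -2 + 5 = 3) = 3 (attained at k = 1)
  C[1][1] = min over k of (A[1][0] + B[0][1] = 3 + 7 = 10, A[1][1] + B[1][1] = 1 + -4 = -3, A[1][2] + B[2][1] = -2 + -5 = -7) = -7 (attained at k = 2)
  C[1][2] = min over k of (A[1][0] + B[0][2] = 3 + 2 = 5, A[1][1] + B[1][2] = 1 + -1 = 0, A[1][2] + B[2][2] = -2 + -3 = -5) = -5 (attained at k = 2)
  C[2][0] = min over k of (A[2][0] + B[0][0] = 9 + 6 = 15, A[2][1] + B[1][0] = 8 + 2 = 10, A[2][2] + B[2][0] = 10 + 5 = 15) = 10 (attained at k = 1)
  C[2][1] = min over k of (A[2][0] + B[0][1] = 9 + 7 = 16, A[2][1] + B[1][1] = 8 + -4 = 4, A[2][2] + B[2][1] = 10 + -5 = 5) = 4 (attained at k = 1)
  C[2][2] = min over k of (A[2][0] + B[0][2] = 9 + 2 = 11, A[2][1] + B[1][2] = 8 + -1 = 7, A[2][2] + B[2][2] = 10 + -3 = 7) = 7 (attained at k = 1)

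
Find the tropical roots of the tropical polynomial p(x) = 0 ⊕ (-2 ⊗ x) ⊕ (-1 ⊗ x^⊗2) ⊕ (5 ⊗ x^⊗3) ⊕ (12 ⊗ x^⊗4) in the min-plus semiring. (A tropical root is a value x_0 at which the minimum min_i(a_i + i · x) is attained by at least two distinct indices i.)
Roots: {-7, -6, -1, 2}

Each tropical root is a break point of the lower envelope of the lines y = a_i + i · x (there are 5 lines, with slopes 0, 1, ..., 4). Only the lines that attain the minimum somewhere contribute to roots; other lines are dominated. Here the surviving (envelope) indices are i = 4, i = 3, i = 2, i = 1, i = 0.
Intersections between consecutive envelope lines give the roots: for adjacent envelope indices i < j the intersection is x = (a_i − a_j) / (j − i). Reading off the sorted break points: {-7, -6, -1, 2}.
Verification: at each break x_0, at least two indices attain the minimum of min_i(a_i + i · x_0).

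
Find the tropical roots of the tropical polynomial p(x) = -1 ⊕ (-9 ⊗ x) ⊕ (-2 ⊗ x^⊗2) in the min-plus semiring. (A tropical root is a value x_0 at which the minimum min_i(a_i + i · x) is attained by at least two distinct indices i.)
Roots: {-7, 8}

Each tropical root is a break point of the lower envelope of the lines y = a_i + i · x (there are 3 lines, with slopes 0, 1, ..., 2). Only the lines that attain the minimum somewhere contribute to roots; other lines are dominated. Here the surviving (envelope) indices are i = 2, i = 1, i = 0.
Intersections between consecutive envelope lines give the roots: for adjacent envelope indices i < j the intersection is x = (a_i − a_j) / (j − i). Reading off the sorted break points: {-7, 8}.
Verification: at each break x_0, at least two indices attain the minimum of min_i(a_i + i · x_0).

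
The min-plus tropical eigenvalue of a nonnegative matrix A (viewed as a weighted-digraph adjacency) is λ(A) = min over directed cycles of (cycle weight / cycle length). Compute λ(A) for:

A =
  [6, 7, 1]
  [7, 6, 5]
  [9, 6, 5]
λ(A) = 14/3

Enumerate directed cycles and compute their means (weight / length). Sample:
  cycle 0 → 0: weight = 6, length = 1, mean = 6/1 ≈ 6.000
  cycle 1 → 1: weight = 6, length = 1, mean = 6/1 ≈ 6.000
  cycle 2 → 2: weight = 5, length = 1, mean = 5/1 ≈ 5.000
  cycle 0 → 1 → 0: weight = 14, length = 2, mean = 14/2 ≈ 7.000
  cycle 0 → 2 → 0: weight = 10, length = 2, mean = 10/2 ≈ 5.000
  cycle 1 → 0 → 1: weight = 14, length = 2, mean = 14/2 ≈ 7.000
Minimum mean = 4.667, attained e.g. along the cycle 0 → 2 → 1 → 0 with weight 14 and length 3. So λ(A) = 14/3 = 14/3.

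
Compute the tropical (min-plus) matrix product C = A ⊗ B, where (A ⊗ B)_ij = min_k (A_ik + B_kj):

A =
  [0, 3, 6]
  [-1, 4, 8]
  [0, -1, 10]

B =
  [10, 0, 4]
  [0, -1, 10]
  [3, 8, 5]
A ⊗ B =
  [3, 0, 4]
  [4, -1, 3]
  [-1, -2, 4]

Apply the min-plus product entry-by-entry:
  C[0][0] = min over k of (A[0][0] + B[0][0] = 0 + 10 = 10, A[0][1] + B[1][0] = 3 + 0 = 3, A[0][2] + B[2][0] = 6 + 3 = 9) = 3 (attained at k = 1)
  C[0][1] = min over k of (A[0][0] + B[0][1] = 0 + 0 = 0, A[0][1] + B[1][1] = 3 + -1 = 2, A[0][2] + B[2][1] = 6 + 8 = 14) = 0 (attained at k = 0)
  C[0][2] = min over k of (A[0][0] + B[0][2] = 0 + 4 = 4, A[0][1] + B[1][2] = 3 + 10 = 13, A[0][2] + B[2][2] = 6 + 5 = 11) = 4 (attained at k = 0)
  C[1][0] = min over k of (A[1][0] + B[0][0] = -1 + 10 = 9, A[1][1] + B[1][0] = 4 + 0 = 4, A[1][2] + B[2][0] = 8 + 3 = 11) = 4 (attained at k = 1)
  C[1][1] = min over k of (A[1][0] + B[0][1] = -1 + 0 = -1, A[1][1] + B[1][1] = 4 + -1 = 3, A[1][2] + B[2][1] = 8 + 8 = 16) = -1 (attained at k = 0)
  C[1][2] = min over k of (A[1][0] + B[0][2] = -1 + 4 = 3, A[1][1] + B[1][2] = 4 + 10 = 14, A[1][2] + B[2][2] = 8 + 5 = 13) = 3 (attained at k = 0)
  C[2][0] = min over k of (A[2][0] + B[0][0] = 0 + 10 = 10, A[2][1] + B[1][0] = -1 + 0 = -1, A[2][2] + B[2][0] = 10 + 3 = 13) = -1 (attained at k = 1)
  C[2][1] = min over k of (A[2][0] + B[0][1] = 0 + 0 = 0, A[2][1] + B[1][1] = -1 + -1 = -2, A[2][2] + B[2][1] = 10 + 8 = 18) = -2 (attained at k = 1)
  C[2][2] = min over k of (A[2][0] + B[0][2] = 0 + 4 = 4, A[2][1] + B[1][2] = -1 + 10 = 9, A[2][2] + B[2][2] = 10 + 5 = 15) = 4 (attained at k = 0)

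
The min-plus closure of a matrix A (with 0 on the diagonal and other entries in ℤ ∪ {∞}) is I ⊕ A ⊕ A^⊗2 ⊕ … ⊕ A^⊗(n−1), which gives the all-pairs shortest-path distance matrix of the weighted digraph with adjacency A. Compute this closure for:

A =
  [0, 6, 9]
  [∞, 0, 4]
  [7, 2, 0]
Closure =
  [0, 6, 9]
  [11, 0, 4]
  [7, 2, 0]

This is the Floyd-Warshall all-pairs shortest-path computation. For each intermediate vertex k = 0, 1, …, 2, update dist[i][j] ← min(dist[i][j], dist[i][k] + dist[k][j]). The final matrix gives, for each (i, j), the minimum total weight of any directed path from i to j (possibly empty when i = j).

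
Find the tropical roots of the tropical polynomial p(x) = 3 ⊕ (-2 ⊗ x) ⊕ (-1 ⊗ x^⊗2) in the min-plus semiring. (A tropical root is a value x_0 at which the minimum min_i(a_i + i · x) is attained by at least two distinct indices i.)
Roots: {-1, 5}

Each tropical root is a break point of the lower envelope of the lines y = a_i + i · x (there are 3 lines, with slopes 0, 1, ..., 2). Only the lines that attain the minimum somewhere contribute to roots; other lines are dominated. Here the surviving (envelope) indices are i = 2, i = 1, i = 0.
Intersections between consecutive envelope lines give the roots: for adjacent envelope indices i < j the intersection is x = (a_i − a_j) / (j − i). Reading off the sorted break points: {-1, 5}.
Verification: at each break x_0, at least two indices attain the minimum of min_i(a_i + i · x_0).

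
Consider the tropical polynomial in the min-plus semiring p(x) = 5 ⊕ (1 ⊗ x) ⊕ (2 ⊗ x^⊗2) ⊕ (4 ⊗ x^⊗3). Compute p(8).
p(8) = 5

A tropical monomial a ⊗ x^⊗i evaluates to a + i · x. Evaluating each term at x = 8:
  Term 0 contributes 5 + 0 · 8 = 5
  Term 1 contributes 1 + 1 · 8 = 9
  Term 2 contributes 2 + 2 · 8 = 18
  Term 3 contributes 4 + 3 · 8 = 28
p(8) = ⊕ of these = min[5, 9, 18, 28] = 5.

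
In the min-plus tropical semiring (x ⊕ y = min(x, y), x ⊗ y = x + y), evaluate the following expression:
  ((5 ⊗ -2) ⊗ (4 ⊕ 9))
((5 ⊗ -2) ⊗ (4 ⊕ 9)) = 7

Expand innermost to outermost. Recall ⊕ takes the minimum of its arguments and ⊗ takes their sum. Working out the expression ((5 ⊗ -2) ⊗ (4 ⊕ 9)) gives 7.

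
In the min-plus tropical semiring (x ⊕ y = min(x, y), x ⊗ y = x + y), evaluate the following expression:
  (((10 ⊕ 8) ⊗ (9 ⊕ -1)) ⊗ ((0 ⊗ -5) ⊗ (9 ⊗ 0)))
(((10 ⊕ 8) ⊗ (9 ⊕ -1)) ⊗ ((0 ⊗ -5) ⊗ (9 ⊗ 0))) = 11

Expand innermost to outermost. Recall ⊕ takes the minimum of its arguments and ⊗ takes their sum. Working out the expression (((10 ⊕ 8) ⊗ (9 ⊕ -1)) ⊗ ((0 ⊗ -5) ⊗ (9 ⊗ 0))) gives 11.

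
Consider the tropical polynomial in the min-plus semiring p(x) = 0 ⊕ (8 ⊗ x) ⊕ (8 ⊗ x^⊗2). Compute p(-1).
p(-1) = 0

A tropical monomial a ⊗ x^⊗i evaluates to a + i · x. Evaluating each term at x = -1:
  Term 0 contributes 0 + 0 · -1 = 0
  Term 1 contributes 8 + 1 · -1 = 7
  Term 2 contributes 8 + 2 · -1 = 6
p(-1) = ⊕ of these = min[0, 7, 6] = 0.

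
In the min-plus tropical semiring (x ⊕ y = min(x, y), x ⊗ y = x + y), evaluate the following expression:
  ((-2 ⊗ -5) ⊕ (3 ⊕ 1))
((-2 ⊗ -5) ⊕ (3 ⊕ 1)) = -7

Expand innermost to outermost. Recall ⊕ takes the minimum of its arguments and ⊗ takes their sum. Working out the expression ((-2 ⊗ -5) ⊕ (3 ⊕ 1)) gives -7.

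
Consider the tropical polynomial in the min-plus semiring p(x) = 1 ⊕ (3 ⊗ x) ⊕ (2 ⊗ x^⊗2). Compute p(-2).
p(-2) = -2

A tropical monomial a ⊗ x^⊗i evaluates to a + i · x. Evaluating each term at x = -2:
  Term 0 contributes 1 + 0 · -2 = 1
  Term 1 contributes 3 + 1 · -2 = 1
  Term 2 contributes 2 + 2 · -2 = -2
p(-2) = ⊕ of these = min[1, 1, -2] = -2.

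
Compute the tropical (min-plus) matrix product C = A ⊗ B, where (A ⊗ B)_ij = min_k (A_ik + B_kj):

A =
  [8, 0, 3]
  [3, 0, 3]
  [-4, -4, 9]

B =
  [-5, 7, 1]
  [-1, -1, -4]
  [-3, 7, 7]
A ⊗ B =
  [-1, -1, -4]
  [-2, -1, -4]
  [-9, -5, -8]

Apply the min-plus product entry-by-entry:
  C[0][0] = min over k of (A[0][0] + B[0][0] = 8 + -5 = 3, A[0][1] + B[1][0] = 0 + -1 = -1, A[0][2] + B[2][0] = 3 + -3 = 0) = -1 (attained at k = 1)
  C[0][1] = min over k of (A[0][0] + B[0][1] = 8 + 7 = 15, A[0][1] + B[1][1] = 0 + -1 = -1, A[0][2] + B[2][1] = 3 + 7 = 10) = -1 (attained at k = 1)
  C[0][2] = min over k of (A[0][0] + B[0][2] = 8 + 1 = 9, A[0][1] + B[1][2] = 0 + -4 = -4, A[0][2] + B[2][2] = 3 + 7 = 10) = -4 (attained at k = 1)
  C[1][0] = min over k of (A[1][0] + B[0][0] = 3 + -5 = -2, A[1][1] + B[1][0] = 0 + -1 = -1, A[1][2] + B[2][0] = 3 + -3 = 0) = -2 (attained at k = 0)
  C[1][1] = min over k of (A[1][0] + B[0][1] = 3 + 7 = 10, A[1][1] + B[1][1] = 0 + -1 = -1, A[1][2] + B[2][1] = 3 + 7 = 10) = -1 (attained at k = 1)
  C[1][2] = min over k of (A[1][0] + B[0][2] = 3 + 1 = 4, A[1][1] + B[1][2] = 0 + -4 = -4, A[1][2] + B[2][2] = 3 + 7 = 10) = -4 (attained at k = 1)
  C[2][0] = min over k of (A[2][0] + B[0][0] = -4 + -5 = -9, A[2][1] + B[1][0] = -4 + -1 = -5, A[2][2] + B[2][0] = 9 + -3 = 6) = -9 (attained at k = 0)
  C[2][1] = min over k of (A[2][0] + B[0][1] = -4 + 7 = 3, A[2][1] + B[1][1] = -4 + -1 = -5, A[2][2] + B[2][1] = 9 + 7 = 16) = -5 (attained at k = 1)
  C[2][2] = min over k of (A[2][0] + B[0][2] = -4 + 1 = -3, A[2][1] + B[1][2] = -4 + -4 = -8, A[2][2] + B[2][2] = 9 + 7 = 16) = -8 (attained at k = 1)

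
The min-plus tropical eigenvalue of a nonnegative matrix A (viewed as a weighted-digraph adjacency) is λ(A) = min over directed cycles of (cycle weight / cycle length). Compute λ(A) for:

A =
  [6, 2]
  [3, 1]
λ(A) = 1

Enumerate directed cycles and compute their means (weight / length). Sample:
  cycle 0 → 0: weight = 6, length = 1, mean = 6/1 ≈ 6.000
  cycle 1 → 1: weight = 1, length = 1, mean = 1/1 ≈ 1.000
  cycle 0 → 1 → 0: weight = 5, length = 2, mean = 5/2 ≈ 2.500
  cycle 1 → 0 → 1: weight = 5, length = 2, mean = 5/2 ≈ 2.500
Minimum mean = 1.000, attained e.g. along the cycle 1 → 1 with weight 1 and length 1. So λ(A) = 1/1 = 1.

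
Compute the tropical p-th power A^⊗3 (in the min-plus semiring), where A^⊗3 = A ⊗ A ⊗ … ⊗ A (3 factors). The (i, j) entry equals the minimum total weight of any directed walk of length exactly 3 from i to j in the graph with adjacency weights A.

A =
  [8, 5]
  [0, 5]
A^⊗3 =
  [10, 10]
  [5, 10]

Each entry (A^⊗3)_ij equals the minimum over all length-3 walks i = v_0 → v_1 → … → v_3 = j of Σ_t A[v_t][v_{t+1}]. For example, for (i, j) = (0, 1) we minimise over 4 possible intermediate vertex sequences; the minimum is 10, attained along the walk 0 → 1 → 0 → 1.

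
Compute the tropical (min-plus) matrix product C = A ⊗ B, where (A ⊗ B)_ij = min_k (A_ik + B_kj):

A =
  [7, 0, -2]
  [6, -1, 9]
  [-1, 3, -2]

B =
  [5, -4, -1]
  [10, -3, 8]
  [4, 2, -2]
A ⊗ B =
  [2, -3, -4]
  [9, -4, 5]
  [2, -5, -4]

Apply the min-plus product entry-by-entry:
  C[0][0] = min over k of (A[0][0] + B[0][0] = 7 + 5 = 12, A[0][1] + B[1][0] = 0 + 10 = 10, A[0][2] + B[2][0] = -2 + 4 = 2) = 2 (attained at k = 2)
  C[0][1] = min over k of (A[0][0] + B[0][1] = 7 + -4 = 3, A[0][1] + B[1][1] = 0 + -3 = -3, A[0][2] + B[2][1] = -2 + 2 = 0) = -3 (attained at k = 1)
  C[0][2] = min over k of (A[0][0] + B[0][2] = 7 + -1 = 6, A[0][1] + B[1][2] = 0 + 8 = 8, A[0][2] + B[2][2] = -2 + -2 = -4) = -4 (attained at k = 2)
  C[1][0] = min over k of (A[1][0] + B[0][0] = 6 + 5 = 11, A[1][1] + B[1][0] = -1 + 10 = 9, A[1][2] + B[2][0] = 9 + 4 = 13) = 9 (attained at k = 1)
  C[1][1] = min over k of (A[1][0] + B[0][1] = 6 + -4 = 2, A[1][1] + B[1][1] = -1 + -3 = -4, A[1][2] + B[2][1] = 9 + 2 = 11) = -4 (attained at k = 1)
  C[1][2] = min over k of (A[1][0] + B[0][2] = 6 + -1 = 5, A[1][1] + B[1][2] = -1 + 8 = 7, A[1][2] + B[2][2] = 9 + -2 = 7) = 5 (attained at k = 0)
  C[2][0] = min over k of (A[2][0] + B[0][0] = -1 + 5 = 4, A[2][1] + B[1][0] = 3 + 10 = 13, A[2][2] + B[2][0] = -2 + 4 = 2) = 2 (attained at k = 2)
  C[2][1] = min over k of (A[2][0] + B[0][1] = -1 + -4 = -5, A[2][1] + B[1][1] = 3 + -3 = 0, A[2][2] + B[2][1] = -2 + 2 = 0) = -5 (attained at k = 0)
  C[2][2] = min over k of (A[2][0] + B[0][2] = -1 + -1 = -2, A[2][1] + B[1][2] = 3 + 8 = 11, A[2][2] + B[2][2] = -2 + -2 = -4) = -4 (attained at k = 2)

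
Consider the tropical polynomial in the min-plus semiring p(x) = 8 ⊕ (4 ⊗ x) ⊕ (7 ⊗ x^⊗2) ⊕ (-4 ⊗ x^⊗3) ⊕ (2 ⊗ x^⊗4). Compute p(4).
p(4) = 8

A tropical monomial a ⊗ x^⊗i evaluates to a + i · x. Evaluating each term at x = 4:
  Term 0 contributes 8 + 0 · 4 = 8
  Term 1 contributes 4 + 1 · 4 = 8
  Term 2 contributes 7 + 2 · 4 = 15
  Term 3 contributes -4 + 3 · 4 = 8
  Term 4 contributes 2 + 4 · 4 = 18
p(4) = ⊕ of these = min[8, 8, 15, 8, 18] = 8.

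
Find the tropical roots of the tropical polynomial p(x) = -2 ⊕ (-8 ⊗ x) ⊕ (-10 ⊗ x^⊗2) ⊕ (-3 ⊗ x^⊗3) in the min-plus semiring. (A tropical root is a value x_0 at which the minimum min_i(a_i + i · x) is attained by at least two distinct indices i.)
Roots: {-7, 2, 6}

Each tropical root is a break point of the lower envelope of the lines y = a_i + i · x (there are 4 lines, with slopes 0, 1, ..., 3). Only the lines that attain the minimum somewhere contribute to roots; other lines are dominated. Here the surviving (envelope) indices are i = 3, i = 2, i = 1, i = 0.
Intersections between consecutive envelope lines give the roots: for adjacent envelope indices i < j the intersection is x = (a_i − a_j) / (j − i). Reading off the sorted break points: {-7, 2, 6}.
Verification: at each break x_0, at least two indices attain the minimum of min_i(a_i + i · x_0).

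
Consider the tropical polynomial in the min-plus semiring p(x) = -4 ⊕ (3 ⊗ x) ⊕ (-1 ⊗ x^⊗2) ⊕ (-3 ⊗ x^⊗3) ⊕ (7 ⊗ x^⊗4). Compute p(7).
p(7) = -4

A tropical monomial a ⊗ x^⊗i evaluates to a + i · x. Evaluating each term at x = 7:
  Term 0 contributes -4 + 0 · 7 = -4
  Term 1 contributes 3 + 1 · 7 = 10
  Term 2 contributes -1 + 2 · 7 = 13
  Term 3 contributes -3 + 3 · 7 = 18
  Term 4 contributes 7 + 4 · 7 = 35
p(7) = ⊕ of these = min[-4, 10, 13, 18, 35] = -4.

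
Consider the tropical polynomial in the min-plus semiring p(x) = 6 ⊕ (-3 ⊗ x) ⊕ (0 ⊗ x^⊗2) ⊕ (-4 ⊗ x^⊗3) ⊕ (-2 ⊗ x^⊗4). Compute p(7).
p(7) = 4

A tropical monomial a ⊗ x^⊗i evaluates to a + i · x. Evaluating each term at x = 7:
  Term 0 contributes 6 + 0 · 7 = 6
  Term 1 contributes -3 + 1 · 7 = 4
  Term 2 contributes 0 + 2 · 7 = 14
  Term 3 contributes -4 + 3 · 7 = 17
  Term 4 contributes -2 + 4 · 7 = 26
p(7) = ⊕ of these = min[6, 4, 14, 17, 26] = 4.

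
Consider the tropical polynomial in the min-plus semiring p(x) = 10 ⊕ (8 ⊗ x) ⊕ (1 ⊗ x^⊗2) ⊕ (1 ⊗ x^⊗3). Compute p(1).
p(1) = 3

A tropical monomial a ⊗ x^⊗i evaluates to a + i · x. Evaluating each term at x = 1:
  Term 0 contributes 10 + 0 · 1 = 10
  Term 1 contributes 8 + 1 · 1 = 9
  Term 2 contributes 1 + 2 · 1 = 3
  Term 3 contributes 1 + 3 · 1 = 4
p(1) = ⊕ of these = min[10, 9, 3, 4] = 3.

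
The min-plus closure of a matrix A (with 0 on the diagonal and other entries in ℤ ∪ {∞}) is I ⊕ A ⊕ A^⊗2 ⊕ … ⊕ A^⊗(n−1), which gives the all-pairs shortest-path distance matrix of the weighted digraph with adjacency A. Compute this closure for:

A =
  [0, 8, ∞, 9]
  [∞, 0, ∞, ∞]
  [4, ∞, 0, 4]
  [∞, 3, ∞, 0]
Closure =
  [0, 8, ∞, 9]
  [∞, 0, ∞, ∞]
  [4, 7, 0, 4]
  [∞, 3, ∞, 0]

This is the Floyd-Warshall all-pairs shortest-path computation. For each intermediate vertex k = 0, 1, …, 3, update dist[i][j] ← min(dist[i][j], dist[i][k] + dist[k][j]). The final matrix gives, for each (i, j), the minimum total weight of any directed path from i to j (possibly empty when i = j).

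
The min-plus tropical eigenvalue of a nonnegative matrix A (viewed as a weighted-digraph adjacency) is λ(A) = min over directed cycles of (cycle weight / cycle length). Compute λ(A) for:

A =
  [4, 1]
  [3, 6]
λ(A) = 2

Enumerate directed cycles and compute their means (weight / length). Sample:
  cycle 0 → 0: weight = 4, length = 1, mean = 4/1 ≈ 4.000
  cycle 1 → 1: weight = 6, length = 1, mean = 6/1 ≈ 6.000
  cycle 0 → 1 → 0: weight = 4, length = 2, mean = 4/2 ≈ 2.000
  cycle 1 → 0 → 1: weight = 4, length = 2, mean = 4/2 ≈ 2.000
Minimum mean = 2.000, attained e.g. along the cycle 0 → 1 → 0 with weight 4 and length 2. So λ(A) = 4/2 = 2.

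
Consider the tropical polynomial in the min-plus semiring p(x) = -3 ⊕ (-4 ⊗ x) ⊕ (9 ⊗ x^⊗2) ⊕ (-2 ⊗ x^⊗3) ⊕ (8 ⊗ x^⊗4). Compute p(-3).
p(-3) = -11

A tropical monomial a ⊗ x^⊗i evaluates to a + i · x. Evaluating each term at x = -3:
  Term 0 contributes -3 + 0 · -3 = -3
  Term 1 contributes -4 + 1 · -3 = -7
  Term 2 contributes 9 + 2 · -3 = 3
  Term 3 contributes -2 + 3 · -3 = -11
  Term 4 contributes 8 + 4 · -3 = -4
p(-3) = ⊕ of these = min[-3, -7, 3, -11, -4] = -11.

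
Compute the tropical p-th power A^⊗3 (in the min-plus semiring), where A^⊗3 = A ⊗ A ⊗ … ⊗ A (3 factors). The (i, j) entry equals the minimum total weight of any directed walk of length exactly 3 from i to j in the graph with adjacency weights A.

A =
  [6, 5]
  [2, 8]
A^⊗3 =
  [13, 12]
  [9, 13]

Each entry (A^⊗3)_ij equals the minimum over all length-3 walks i = v_0 → v_1 → … → v_3 = j of Σ_t A[v_t][v_{t+1}]. For example, for (i, j) = (0, 1) we minimise over 4 possible intermediate vertex sequences; the minimum is 12, attained along the walk 0 → 1 → 0 → 1.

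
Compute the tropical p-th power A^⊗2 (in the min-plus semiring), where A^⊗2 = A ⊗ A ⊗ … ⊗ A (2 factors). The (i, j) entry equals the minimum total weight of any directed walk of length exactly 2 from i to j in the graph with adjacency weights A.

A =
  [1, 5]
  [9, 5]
A^⊗2 =
  [2, 6]
  [10, 10]

Each entry (A^⊗2)_ij equals the minimum over all length-2 walks i = v_0 → v_1 → … → v_2 = j of Σ_t A[v_t][v_{t+1}]. For example, for (i, j) = (0, 1) we minimise over 2 possible intermediate vertex sequences; the minimum is 6, attained along the walk 0 → 0 → 1.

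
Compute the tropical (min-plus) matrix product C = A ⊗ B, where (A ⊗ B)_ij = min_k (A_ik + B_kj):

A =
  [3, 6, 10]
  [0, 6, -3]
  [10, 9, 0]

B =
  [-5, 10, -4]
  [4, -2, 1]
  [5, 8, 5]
A ⊗ B =
  [-2, 4, -1]
  [-5, 4, -4]
  [5, 7, 5]

Apply the min-plus product entry-by-entry:
  C[0][0] = min over k of (A[0][0] + B[0][0] = 3 + -5 = -2, A[0][1] + B[1][0] = 6 + 4 = 10, A[0][2] + B[2][0] = 10 + 5 = 15) = -2 (attained at k = 0)
  C[0][1] = min over k of (A[0][0] + B[0][1] = 3 + 10 = 13, A[0][1] + B[1][1] = 6 + -2 = 4, A[0][2] + B[2][1] = 10 + 8 = 18) = 4 (attained at k = 1)
  C[0][2] = min over k of (A[0][0] + B[0][2] = 3 + -4 = -1, A[0][1] + B[1][2] = 6 + 1 = 7, A[0][2] + B[2][2] = 10 + 5 = 15) = -1 (attained at k = 0)
  C[1][0] = min over k of (A[1][0] + B[0][0] = 0 + -5 = -5, A[1][1] + B[1][0] = 6 + 4 = 10, A[1][2] + B[2][0] = -3 + 5 = 2) = -5 (attained at k = 0)
  C[1][1] = min over k of (A[1][0] + B[0][1] = 0 + 10 = 10, A[1][1] + B[1][1] = 6 + -2 = 4, A[1][2] + B[2][1] = -3 + 8 = 5) = 4 (attained at k = 1)
  C[1][2] = min over k of (A[1][0] + B[0][2] = 0 + -4 = -4, A[1][1] + B[1][2] = 6 + 1 = 7, A[1][2] + B[2][2] = -3 + 5 = 2) = -4 (attained at k = 0)
  C[2][0] = min over k of (A[2][0] + B[0][0] = 10 + -5 = 5, A[2][1] + B[1][0] = 9 + 4 = 13, A[2][2] + B[2][0] = 0 + 5 = 5) = 5 (attained at k = 0)
  C[2][1] = min over k of (A[2][0] + B[0][1] = 10 + 10 = 20, A[2][1] + B[1][1] = 9 + -2 = 7, A[2][2] + B[2][1] = 0 + 8 = 8) = 7 (attained at k = 1)
  C[2][2] = min over k of (A[2][0] + B[0][2] = 10 + -4 = 6, A[2][1] + B[1][2] = 9 + 1 = 10, A[2][2] + B[2][2] = 0 + 5 = 5) = 5 (attained at k = 2)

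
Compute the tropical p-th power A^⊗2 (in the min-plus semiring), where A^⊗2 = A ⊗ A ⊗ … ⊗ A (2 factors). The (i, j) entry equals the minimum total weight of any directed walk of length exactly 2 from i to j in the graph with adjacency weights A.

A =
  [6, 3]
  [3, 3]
A^⊗2 =
  [6, 6]
  [6, 6]

Each entry (A^⊗2)_ij equals the minimum over all length-2 walks i = v_0 → v_1 → … → v_2 = j of Σ_t A[v_t][v_{t+1}]. For example, for (i, j) = (0, 1) we minimise over 2 possible intermediate vertex sequences; the minimum is 6, attained along the walk 0 → 1 → 1.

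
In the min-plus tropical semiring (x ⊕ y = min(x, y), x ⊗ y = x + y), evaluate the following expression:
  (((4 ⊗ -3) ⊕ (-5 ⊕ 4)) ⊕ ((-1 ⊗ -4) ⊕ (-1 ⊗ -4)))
(((4 ⊗ -3) ⊕ (-5 ⊕ 4)) ⊕ ((-1 ⊗ -4) ⊕ (-1 ⊗ -4))) = -5

Expand innermost to outermost. Recall ⊕ takes the minimum of its arguments and ⊗ takes their sum. Working out the expression (((4 ⊗ -3) ⊕ (-5 ⊕ 4)) ⊕ ((-1 ⊗ -4) ⊕ (-1 ⊗ -4))) gives -5.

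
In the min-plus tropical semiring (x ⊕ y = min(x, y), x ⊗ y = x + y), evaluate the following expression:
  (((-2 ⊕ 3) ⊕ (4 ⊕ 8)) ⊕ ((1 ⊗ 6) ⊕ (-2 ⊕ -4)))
(((-2 ⊕ 3) ⊕ (4 ⊕ 8)) ⊕ ((1 ⊗ 6) ⊕ (-2 ⊕ -4))) = -4

Expand innermost to outermost. Recall ⊕ takes the minimum of its arguments and ⊗ takes their sum. Working out the expression (((-2 ⊕ 3) ⊕ (4 ⊕ 8)) ⊕ ((1 ⊗ 6) ⊕ (-2 ⊕ -4))) gives -4.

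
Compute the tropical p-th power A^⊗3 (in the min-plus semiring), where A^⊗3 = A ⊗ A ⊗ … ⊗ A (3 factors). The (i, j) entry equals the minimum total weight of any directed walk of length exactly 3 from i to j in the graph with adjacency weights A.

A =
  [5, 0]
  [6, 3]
A^⊗3 =
  [9, 6]
  [12, 9]

Each entry (A^⊗3)_ij equals the minimum over all length-3 walks i = v_0 → v_1 → … → v_3 = j of Σ_t A[v_t][v_{t+1}]. For example, for (i, j) = (0, 1) we minimise over 4 possible intermediate vertex sequences; the minimum is 6, attained along the walk 0 → 1 → 0 → 1.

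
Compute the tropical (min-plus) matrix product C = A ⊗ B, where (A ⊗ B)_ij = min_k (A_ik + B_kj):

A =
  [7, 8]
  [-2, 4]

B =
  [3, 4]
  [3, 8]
A ⊗ B =
  [10, 11]
  [1, 2]

Apply the min-plus product entry-by-entry:
  C[0][0] = min over k of (A[0][0] + B[0][0] = 7 + 3 = 10, A[0][1] + B[1][0] = 8 + 3 = 11) = 10 (attained at k = 0)
  C[0][1] = min over k of (A[0][0] + B[0][1] = 7 + 4 = 11, A[0][1] + B[1][1] = 8 + 8 = 16) = 11 (attained at k = 0)
  C[1][0] = min over k of (A[1][0] + B[0][0] = -2 + 3 = 1, A[1][1] + B[1][0] = 4 + 3 = 7) = 1 (attained at k = 0)
  C[1][1] = min over k of (A[1][0] + B[0][1] = -2 + 4 = 2, A[1][1] + B[1][1] = 4 + 8 = 12) = 2 (attained at k = 0)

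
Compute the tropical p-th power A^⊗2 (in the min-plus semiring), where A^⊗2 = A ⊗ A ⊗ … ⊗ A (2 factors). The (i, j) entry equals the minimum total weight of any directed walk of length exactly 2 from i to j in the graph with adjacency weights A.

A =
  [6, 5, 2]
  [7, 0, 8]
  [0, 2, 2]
A^⊗2 =
  [2, 4, 4]
  [7, 0, 8]
  [2, 2, 2]

Each entry (A^⊗2)_ij equals the minimum over all length-2 walks i = v_0 → v_1 → … → v_2 = j of Σ_t A[v_t][v_{t+1}]. For example, for (i, j) = (0, 2) we minimise over 3 possible intermediate vertex sequences; the minimum is 4, attained along the walk 0 → 2 → 2.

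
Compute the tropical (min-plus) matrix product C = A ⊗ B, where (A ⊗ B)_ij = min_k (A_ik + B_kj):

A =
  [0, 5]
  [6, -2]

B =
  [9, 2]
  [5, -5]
A ⊗ B =
  [9, 0]
  [3, -7]

Apply the min-plus product entry-by-entry:
  C[0][0] = min over k of (A[0][0] + B[0][0] = 0 + 9 = 9, A[0][1] + B[1][0] = 5 + 5 = 10) = 9 (attained at k = 0)
  C[0][1] = min over k of (A[0][0] + B[0][1] = 0 + 2 = 2, A[0][1] + B[1][1] = 5 + -5 = 0) = 0 (attained at k = 1)
  C[1][0] = min over k of (A[1][0] + B[0][0] = 6 + 9 = 15, A[1][1] + B[1][0] = -2 + 5 = 3) = 3 (attained at k = 1)
  C[1][1] = min over k of (A[1][0] + B[0][1] = 6 + 2 = 8, A[1][1] + B[1][1] = -2 + -5 = -7) = -7 (attained at k = 1)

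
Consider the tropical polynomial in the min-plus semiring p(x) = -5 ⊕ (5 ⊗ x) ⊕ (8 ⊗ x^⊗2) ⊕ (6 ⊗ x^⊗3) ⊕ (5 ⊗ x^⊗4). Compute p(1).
p(1) = -5

A tropical monomial a ⊗ x^⊗i evaluates to a + i · x. Evaluating each term at x = 1:
  Term 0 contributes -5 + 0 · 1 = -5
  Term 1 contributes 5 + 1 · 1 = 6
  Term 2 contributes 8 + 2 · 1 = 10
  Term 3 contributes 6 + 3 · 1 = 9
  Term 4 contributes 5 + 4 · 1 = 9
p(1) = ⊕ of these = min[-5, 6, 10, 9, 9] = -5.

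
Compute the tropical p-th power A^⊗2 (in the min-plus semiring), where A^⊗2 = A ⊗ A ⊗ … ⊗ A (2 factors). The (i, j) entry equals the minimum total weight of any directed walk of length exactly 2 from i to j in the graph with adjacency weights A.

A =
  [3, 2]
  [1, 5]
A^⊗2 =
  [3, 5]
  [4, 3]

Each entry (A^⊗2)_ij equals the minimum over all length-2 walks i = v_0 → v_1 → … → v_2 = j of Σ_t A[v_t][v_{t+1}]. For example, for (i, j) = (0, 1) we minimise over 2 possible intermediate vertex sequences; the minimum is 5, attained along the walk 0 → 0 → 1.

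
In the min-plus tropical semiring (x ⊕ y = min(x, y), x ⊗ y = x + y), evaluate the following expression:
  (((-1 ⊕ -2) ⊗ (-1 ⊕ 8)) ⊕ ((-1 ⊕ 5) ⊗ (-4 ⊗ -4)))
(((-1 ⊕ -2) ⊗ (-1 ⊕ 8)) ⊕ ((-1 ⊕ 5) ⊗ (-4 ⊗ -4))) = -9

Expand innermost to outermost. Recall ⊕ takes the minimum of its arguments and ⊗ takes their sum. Working out the expression (((-1 ⊕ -2) ⊗ (-1 ⊕ 8)) ⊕ ((-1 ⊕ 5) ⊗ (-4 ⊗ -4))) gives -9.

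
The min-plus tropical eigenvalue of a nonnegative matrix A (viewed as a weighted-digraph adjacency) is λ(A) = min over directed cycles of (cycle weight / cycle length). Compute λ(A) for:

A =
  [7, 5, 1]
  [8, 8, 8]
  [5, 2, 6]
λ(A) = 3

Enumerate directed cycles and compute their means (weight / length). Sample:
  cycle 0 → 0: weight = 7, length = 1, mean = 7/1 ≈ 7.000
  cycle 1 → 1: weight = 8, length = 1, mean = 8/1 ≈ 8.000
  cycle 2 → 2: weight = 6, length = 1, mean = 6/1 ≈ 6.000
  cycle 0 → 1 → 0: weight = 13, length = 2, mean = 13/2 ≈ 6.500
  cycle 0 → 2 → 0: weight = 6, length = 2, mean = 6/2 ≈ 3.000
  cycle 1 → 0 → 1: weight = 13, length = 2, mean = 13/2 ≈ 6.500
Minimum mean = 3.000, attained e.g. along the cycle 0 → 2 → 0 with weight 6 and length 2. So λ(A) = 6/2 = 3.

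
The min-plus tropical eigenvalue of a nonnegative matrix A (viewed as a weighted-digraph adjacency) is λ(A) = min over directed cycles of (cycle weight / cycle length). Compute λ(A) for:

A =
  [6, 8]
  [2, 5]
λ(A) = 5

Enumerate directed cycles and compute their means (weight / length). Sample:
  cycle 0 → 0: weight = 6, length = 1, mean = 6/1 ≈ 6.000
  cycle 1 → 1: weight = 5, length = 1, mean = 5/1 ≈ 5.000
  cycle 0 → 1 → 0: weight = 10, length = 2, mean = 10/2 ≈ 5.000
  cycle 1 → 0 → 1: weight = 10, length = 2, mean = 10/2 ≈ 5.000
Minimum mean = 5.000, attained e.g. along the cycle 1 → 1 with weight 5 and length 1. So λ(A) = 5/1 = 5.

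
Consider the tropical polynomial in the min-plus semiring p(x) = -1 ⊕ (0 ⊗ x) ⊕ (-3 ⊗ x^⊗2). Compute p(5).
p(5) = -1

A tropical monomial a ⊗ x^⊗i evaluates to a + i · x. Evaluating each term at x = 5:
  Term 0 contributes -1 + 0 · 5 = -1
  Term 1 contributes 0 + 1 · 5 = 5
  Term 2 contributes -3 + 2 · 5 = 7
p(5) = ⊕ of these = min[-1, 5, 7] = -1.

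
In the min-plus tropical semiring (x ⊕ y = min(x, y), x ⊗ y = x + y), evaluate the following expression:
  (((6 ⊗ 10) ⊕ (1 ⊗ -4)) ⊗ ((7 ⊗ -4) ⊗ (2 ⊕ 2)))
(((6 ⊗ 10) ⊕ (1 ⊗ -4)) ⊗ ((7 ⊗ -4) ⊗ (2 ⊕ 2))) = 2

Expand innermost to outermost. Recall ⊕ takes the minimum of its arguments and ⊗ takes their sum. Working out the expression (((6 ⊗ 10) ⊕ (1 ⊗ -4)) ⊗ ((7 ⊗ -4) ⊗ (2 ⊕ 2))) gives 2.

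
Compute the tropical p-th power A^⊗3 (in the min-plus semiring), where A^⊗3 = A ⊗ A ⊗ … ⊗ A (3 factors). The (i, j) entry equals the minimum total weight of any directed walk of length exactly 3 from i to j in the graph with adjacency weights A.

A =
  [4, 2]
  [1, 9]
A^⊗3 =
  [7, 5]
  [4, 7]

Each entry (A^⊗3)_ij equals the minimum over all length-3 walks i = v_0 → v_1 → … → v_3 = j of Σ_t A[v_t][v_{t+1}]. For example, for (i, j) = (0, 1) we minimise over 4 possible intermediate vertex sequences; the minimum is 5, attained along the walk 0 → 1 → 0 → 1.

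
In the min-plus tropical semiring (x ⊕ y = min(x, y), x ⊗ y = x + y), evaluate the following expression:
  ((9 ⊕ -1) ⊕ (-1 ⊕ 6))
((9 ⊕ -1) ⊕ (-1 ⊕ 6)) = -1

Expand innermost to outermost. Recall ⊕ takes the minimum of its arguments and ⊗ takes their sum. Working out the expression ((9 ⊕ -1) ⊕ (-1 ⊕ 6)) gives -1.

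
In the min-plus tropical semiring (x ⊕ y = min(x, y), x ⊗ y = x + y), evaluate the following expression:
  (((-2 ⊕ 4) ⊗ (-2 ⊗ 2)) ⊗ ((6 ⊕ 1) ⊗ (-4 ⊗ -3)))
(((-2 ⊕ 4) ⊗ (-2 ⊗ 2)) ⊗ ((6 ⊕ 1) ⊗ (-4 ⊗ -3))) = -8

Expand innermost to outermost. Recall ⊕ takes the minimum of its arguments and ⊗ takes their sum. Working out the expression (((-2 ⊕ 4) ⊗ (-2 ⊗ 2)) ⊗ ((6 ⊕ 1) ⊗ (-4 ⊗ -3))) gives -8.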